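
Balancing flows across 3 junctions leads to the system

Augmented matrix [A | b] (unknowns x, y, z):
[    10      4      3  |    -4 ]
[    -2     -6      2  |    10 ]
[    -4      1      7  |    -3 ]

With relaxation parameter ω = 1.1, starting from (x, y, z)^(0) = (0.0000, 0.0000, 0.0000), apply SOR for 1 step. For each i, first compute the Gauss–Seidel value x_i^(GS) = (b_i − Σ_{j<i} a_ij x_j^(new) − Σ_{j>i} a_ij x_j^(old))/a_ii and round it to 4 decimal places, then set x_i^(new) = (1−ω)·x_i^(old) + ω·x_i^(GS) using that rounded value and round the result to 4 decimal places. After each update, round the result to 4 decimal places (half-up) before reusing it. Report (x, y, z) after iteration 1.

Iteration 1:
  x: GS value = (-4 - (4)·0.0000 - (3)·0.0000) / (10) = -0.4000;  x ← (1−ω)·0.0000 + ω·-0.4000 = -0.4400
  y: GS value = (10 - (-2)·-0.4400 - (2)·0.0000) / (-6) = -1.5200;  y ← (1−ω)·0.0000 + ω·-1.5200 = -1.6720
  z: GS value = (-3 - (-4)·-0.4400 - (1)·-1.6720) / (7) = -0.4411;  z ← (1−ω)·0.0000 + ω·-0.4411 = -0.4852

(-0.4400, -1.6720, -0.4852)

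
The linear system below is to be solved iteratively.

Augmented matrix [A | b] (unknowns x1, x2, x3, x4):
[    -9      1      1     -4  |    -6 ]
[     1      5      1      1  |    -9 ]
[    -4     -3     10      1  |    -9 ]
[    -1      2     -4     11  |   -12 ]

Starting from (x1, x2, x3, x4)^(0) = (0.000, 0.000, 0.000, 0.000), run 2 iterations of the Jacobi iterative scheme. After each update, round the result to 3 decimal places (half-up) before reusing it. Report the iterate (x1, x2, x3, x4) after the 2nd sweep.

Iteration 1:
  x1 = (-6 - (1)·0.000 - (1)·0.000 - (-4)·0.000) / (-9) = 0.667
  x2 = (-9 - (1)·0.000 - (1)·0.000 - (1)·0.000) / (5) = -1.800
  x3 = (-9 - (-4)·0.000 - (-3)·0.000 - (1)·0.000) / (10) = -0.900
  x4 = (-12 - (-1)·0.000 - (2)·0.000 - (-4)·0.000) / (11) = -1.091
Iteration 2:
  x1 = (-6 - (1)·-1.800 - (1)·-0.900 - (-4)·-1.091) / (-9) = 0.852
  x2 = (-9 - (1)·0.667 - (1)·-0.900 - (1)·-1.091) / (5) = -1.535
  x3 = (-9 - (-4)·0.667 - (-3)·-1.800 - (1)·-1.091) / (10) = -1.064
  x4 = (-12 - (-1)·0.667 - (2)·-1.800 - (-4)·-0.900) / (11) = -1.030

(0.852, -1.535, -1.064, -1.030)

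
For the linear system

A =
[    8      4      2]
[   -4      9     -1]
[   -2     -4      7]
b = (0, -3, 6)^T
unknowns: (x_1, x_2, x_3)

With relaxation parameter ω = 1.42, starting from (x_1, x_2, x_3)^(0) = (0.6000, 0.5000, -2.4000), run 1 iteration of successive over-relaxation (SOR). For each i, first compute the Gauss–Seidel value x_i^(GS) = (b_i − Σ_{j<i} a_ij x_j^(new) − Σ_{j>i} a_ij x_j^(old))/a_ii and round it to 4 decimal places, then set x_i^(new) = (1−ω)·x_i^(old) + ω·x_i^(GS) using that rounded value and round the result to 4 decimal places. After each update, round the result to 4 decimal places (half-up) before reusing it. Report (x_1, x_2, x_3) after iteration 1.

Iteration 1:
  x_1: GS value = (0 - (4)·0.5000 - (2)·-2.4000) / (8) = 0.3500;  x_1 ← (1−ω)·0.6000 + ω·0.3500 = 0.2450
  x_2: GS value = (-3 - (-4)·0.2450 - (-1)·-2.4000) / (9) = -0.4911;  x_2 ← (1−ω)·0.5000 + ω·-0.4911 = -0.9074
  x_3: GS value = (6 - (-2)·0.2450 - (-4)·-0.9074) / (7) = 0.4086;  x_3 ← (1−ω)·-2.4000 + ω·0.4086 = 1.5882

(0.2450, -0.9074, 1.5882)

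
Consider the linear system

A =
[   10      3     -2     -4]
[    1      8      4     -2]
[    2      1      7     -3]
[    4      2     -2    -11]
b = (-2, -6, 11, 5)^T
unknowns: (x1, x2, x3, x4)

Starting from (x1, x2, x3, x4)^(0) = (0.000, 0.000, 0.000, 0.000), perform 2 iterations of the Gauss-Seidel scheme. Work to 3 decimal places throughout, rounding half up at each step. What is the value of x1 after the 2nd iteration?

-0.026

Iteration 1:
  x1 = (-2 - (3)·0.000 - (-2)·0.000 - (-4)·0.000) / (10) = -0.200
  x2 = (-6 - (1)·-0.200 - (4)·0.000 - (-2)·0.000) / (8) = -0.725
  x3 = (11 - (2)·-0.200 - (1)·-0.725 - (-3)·0.000) / (7) = 1.732
  x4 = (5 - (4)·-0.200 - (2)·-0.725 - (-2)·1.732) / (-11) = -0.974
Iteration 2:
  x1 = (-2 - (3)·-0.725 - (-2)·1.732 - (-4)·-0.974) / (10) = -0.026
  x2 = (-6 - (1)·-0.026 - (4)·1.732 - (-2)·-0.974) / (8) = -1.856
  x3 = (11 - (2)·-0.026 - (1)·-1.856 - (-3)·-0.974) / (7) = 1.427
  x4 = (5 - (4)·-0.026 - (2)·-1.856 - (-2)·1.427) / (-11) = -1.061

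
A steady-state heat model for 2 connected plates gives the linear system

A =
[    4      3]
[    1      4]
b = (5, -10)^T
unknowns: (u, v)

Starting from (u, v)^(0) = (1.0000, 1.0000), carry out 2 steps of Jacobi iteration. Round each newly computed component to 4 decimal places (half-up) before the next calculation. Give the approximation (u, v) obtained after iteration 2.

Iteration 1:
  u = (5 - (3)·1.0000) / (4) = 0.5000
  v = (-10 - (1)·1.0000) / (4) = -2.7500
Iteration 2:
  u = (5 - (3)·-2.7500) / (4) = 3.3125
  v = (-10 - (1)·0.5000) / (4) = -2.6250

(3.3125, -2.6250)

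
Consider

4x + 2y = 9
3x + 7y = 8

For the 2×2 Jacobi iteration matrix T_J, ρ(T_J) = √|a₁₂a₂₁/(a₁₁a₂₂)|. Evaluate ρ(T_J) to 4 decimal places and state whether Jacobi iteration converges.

0.4629

a₁₂a₂₁/(a₁₁a₂₂) = (2)·(3) / ((4)·(7)) = 0.214286
ρ = √|0.214286| = √0.214286 = 0.4629
ρ < 1, so Jacobi converges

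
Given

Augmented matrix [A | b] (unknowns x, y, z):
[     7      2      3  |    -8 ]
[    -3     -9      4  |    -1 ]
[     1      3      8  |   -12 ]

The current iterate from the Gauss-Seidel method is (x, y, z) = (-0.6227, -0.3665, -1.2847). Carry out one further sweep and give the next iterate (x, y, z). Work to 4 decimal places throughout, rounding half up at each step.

(-0.4876, -0.2973, -1.3276)

One sweep:
  x = (-8 - (2)·-0.3665 - (3)·-1.2847) / (7) = -0.4876
  y = (-1 - (-3)·-0.4876 - (4)·-1.2847) / (-9) = -0.2973
  z = (-12 - (1)·-0.4876 - (3)·-0.2973) / (8) = -1.3276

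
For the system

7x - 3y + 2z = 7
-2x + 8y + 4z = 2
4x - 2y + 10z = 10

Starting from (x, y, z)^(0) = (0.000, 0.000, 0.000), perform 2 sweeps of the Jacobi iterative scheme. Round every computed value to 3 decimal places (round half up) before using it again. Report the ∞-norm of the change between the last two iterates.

0.350

Iteration 1:
  x = (7 - (-3)·0.000 - (2)·0.000) / (7) = 1.000
  y = (2 - (-2)·0.000 - (4)·0.000) / (8) = 0.250
  z = (10 - (4)·0.000 - (-2)·0.000) / (10) = 1.000
Iteration 2:
  x = (7 - (-3)·0.250 - (2)·1.000) / (7) = 0.821
  y = (2 - (-2)·1.000 - (4)·1.000) / (8) = 0.000
  z = (10 - (4)·1.000 - (-2)·0.250) / (10) = 0.650
Change: (-0.179, -0.250, -0.350) → max |·| = 0.350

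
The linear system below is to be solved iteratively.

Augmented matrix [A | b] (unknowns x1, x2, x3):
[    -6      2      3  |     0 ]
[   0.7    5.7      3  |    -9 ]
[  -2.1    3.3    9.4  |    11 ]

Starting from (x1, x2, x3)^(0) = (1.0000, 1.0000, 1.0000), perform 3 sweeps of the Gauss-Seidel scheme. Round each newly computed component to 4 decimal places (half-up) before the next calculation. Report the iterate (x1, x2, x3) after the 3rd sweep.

Iteration 1:
  x1 = (0 - (2)·1.0000 - (3)·1.0000) / (-6) = 0.8333
  x2 = (-9 - (0.7)·0.8333 - (3)·1.0000) / (5.7) = -2.2076
  x3 = (11 - (-2.1)·0.8333 - (3.3)·-2.2076) / (9.4) = 2.1314
Iteration 2:
  x1 = (0 - (2)·-2.2076 - (3)·2.1314) / (-6) = 0.3298
  x2 = (-9 - (0.7)·0.3298 - (3)·2.1314) / (5.7) = -2.7412
  x3 = (11 - (-2.1)·0.3298 - (3.3)·-2.7412) / (9.4) = 2.2062
Iteration 3:
  x1 = (0 - (2)·-2.7412 - (3)·2.2062) / (-6) = 0.1894
  x2 = (-9 - (0.7)·0.1894 - (3)·2.2062) / (5.7) = -2.7634
  x3 = (11 - (-2.1)·0.1894 - (3.3)·-2.7634) / (9.4) = 2.1827

(0.1894, -2.7634, 2.1827)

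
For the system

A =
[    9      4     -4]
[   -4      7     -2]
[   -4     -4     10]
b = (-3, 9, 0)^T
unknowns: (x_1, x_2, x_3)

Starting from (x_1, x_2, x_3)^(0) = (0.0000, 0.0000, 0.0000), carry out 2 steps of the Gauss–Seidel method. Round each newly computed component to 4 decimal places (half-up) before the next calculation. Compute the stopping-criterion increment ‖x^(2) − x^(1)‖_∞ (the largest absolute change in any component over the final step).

Iteration 1:
  x_1 = (-3 - (4)·0.0000 - (-4)·0.0000) / (9) = -0.3333
  x_2 = (9 - (-4)·-0.3333 - (-2)·0.0000) / (7) = 1.0953
  x_3 = (0 - (-4)·-0.3333 - (-4)·1.0953) / (10) = 0.3048
Iteration 2:
  x_1 = (-3 - (4)·1.0953 - (-4)·0.3048) / (9) = -0.6847
  x_2 = (9 - (-4)·-0.6847 - (-2)·0.3048) / (7) = 0.9815
  x_3 = (0 - (-4)·-0.6847 - (-4)·0.9815) / (10) = 0.1187
Change: (-0.3514, -0.1138, -0.1861) → max |·| = 0.3514

0.3514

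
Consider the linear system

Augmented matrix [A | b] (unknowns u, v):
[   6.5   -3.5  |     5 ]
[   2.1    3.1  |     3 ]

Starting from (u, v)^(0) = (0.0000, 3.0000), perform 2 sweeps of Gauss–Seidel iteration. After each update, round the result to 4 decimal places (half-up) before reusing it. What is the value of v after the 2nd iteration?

0.6829

Iteration 1:
  u = (5 - (-3.5)·3.0000) / (6.5) = 2.3846
  v = (3 - (2.1)·2.3846) / (3.1) = -0.6476
Iteration 2:
  u = (5 - (-3.5)·-0.6476) / (6.5) = 0.4205
  v = (3 - (2.1)·0.4205) / (3.1) = 0.6829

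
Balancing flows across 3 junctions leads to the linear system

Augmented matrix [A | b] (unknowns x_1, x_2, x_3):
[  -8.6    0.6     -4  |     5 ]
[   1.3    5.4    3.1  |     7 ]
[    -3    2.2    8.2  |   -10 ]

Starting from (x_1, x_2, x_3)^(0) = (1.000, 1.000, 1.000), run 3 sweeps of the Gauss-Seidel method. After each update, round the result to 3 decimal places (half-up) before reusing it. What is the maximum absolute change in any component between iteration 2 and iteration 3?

0.082

Iteration 1:
  x_1 = (5 - (0.6)·1.000 - (-4)·1.000) / (-8.6) = -0.977
  x_2 = (7 - (1.3)·-0.977 - (3.1)·1.000) / (5.4) = 0.957
  x_3 = (-10 - (-3)·-0.977 - (2.2)·0.957) / (8.2) = -1.834
Iteration 2:
  x_1 = (5 - (0.6)·0.957 - (-4)·-1.834) / (-8.6) = 0.338
  x_2 = (7 - (1.3)·0.338 - (3.1)·-1.834) / (5.4) = 2.268
  x_3 = (-10 - (-3)·0.338 - (2.2)·2.268) / (8.2) = -1.704
Iteration 3:
  x_1 = (5 - (0.6)·2.268 - (-4)·-1.704) / (-8.6) = 0.369
  x_2 = (7 - (1.3)·0.369 - (3.1)·-1.704) / (5.4) = 2.186
  x_3 = (-10 - (-3)·0.369 - (2.2)·2.186) / (8.2) = -1.671
Change: (0.031, -0.082, 0.033) → max |·| = 0.082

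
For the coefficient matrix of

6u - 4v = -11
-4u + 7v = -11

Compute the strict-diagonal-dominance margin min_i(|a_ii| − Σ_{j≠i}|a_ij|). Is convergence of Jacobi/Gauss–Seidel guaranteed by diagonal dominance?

2

row 1: |6| − (4) = 2
row 2: |7| − (4) = 3
minimum over rows = 2 → strictly diagonally dominant (convergence guaranteed)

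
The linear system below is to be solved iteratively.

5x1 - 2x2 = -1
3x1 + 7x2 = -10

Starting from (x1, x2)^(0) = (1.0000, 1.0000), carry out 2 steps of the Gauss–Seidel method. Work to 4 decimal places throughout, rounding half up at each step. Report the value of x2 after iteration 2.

-1.0833

Iteration 1:
  x1 = (-1 - (-2)·1.0000) / (5) = 0.2000
  x2 = (-10 - (3)·0.2000) / (7) = -1.5143
Iteration 2:
  x1 = (-1 - (-2)·-1.5143) / (5) = -0.8057
  x2 = (-10 - (3)·-0.8057) / (7) = -1.0833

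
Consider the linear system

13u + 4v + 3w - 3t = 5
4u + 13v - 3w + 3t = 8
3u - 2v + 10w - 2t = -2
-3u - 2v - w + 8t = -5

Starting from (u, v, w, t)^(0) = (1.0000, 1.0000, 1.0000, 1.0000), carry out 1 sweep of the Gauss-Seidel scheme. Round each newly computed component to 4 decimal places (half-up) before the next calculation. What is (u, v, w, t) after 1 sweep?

Iteration 1:
  u = (5 - (4)·1.0000 - (3)·1.0000 - (-3)·1.0000) / (13) = 0.0769
  v = (8 - (4)·0.0769 - (-3)·1.0000 - (3)·1.0000) / (13) = 0.5917
  w = (-2 - (3)·0.0769 - (-2)·0.5917 - (-2)·1.0000) / (10) = 0.0953
  t = (-5 - (-3)·0.0769 - (-2)·0.5917 - (-1)·0.0953) / (8) = -0.4363

(0.0769, 0.5917, 0.0953, -0.4363)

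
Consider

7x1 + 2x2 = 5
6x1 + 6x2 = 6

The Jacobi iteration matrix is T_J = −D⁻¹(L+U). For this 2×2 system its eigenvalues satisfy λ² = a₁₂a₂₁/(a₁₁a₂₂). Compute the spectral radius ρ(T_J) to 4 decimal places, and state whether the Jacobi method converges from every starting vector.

a₁₂a₂₁/(a₁₁a₂₂) = (2)·(6) / ((7)·(6)) = 0.285714
ρ = √|0.285714| = √0.285714 = 0.5345
ρ < 1, so Jacobi converges

0.5345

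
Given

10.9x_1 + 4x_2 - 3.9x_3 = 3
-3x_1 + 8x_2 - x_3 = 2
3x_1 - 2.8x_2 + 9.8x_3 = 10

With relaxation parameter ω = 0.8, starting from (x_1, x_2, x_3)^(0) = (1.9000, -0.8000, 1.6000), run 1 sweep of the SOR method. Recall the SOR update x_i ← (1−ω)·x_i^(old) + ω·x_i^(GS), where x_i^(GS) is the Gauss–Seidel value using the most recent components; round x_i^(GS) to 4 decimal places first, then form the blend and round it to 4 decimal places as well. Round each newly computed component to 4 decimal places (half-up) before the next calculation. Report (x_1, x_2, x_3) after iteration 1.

(1.2930, 0.5879, 0.9541)

Iteration 1:
  x_1: GS value = (3 - (4)·-0.8000 - (-3.9)·1.6000) / (10.9) = 1.1413;  x_1 ← (1−ω)·1.9000 + ω·1.1413 = 1.2930
  x_2: GS value = (2 - (-3)·1.2930 - (-1)·1.6000) / (8) = 0.9349;  x_2 ← (1−ω)·-0.8000 + ω·0.9349 = 0.5879
  x_3: GS value = (10 - (3)·1.2930 - (-2.8)·0.5879) / (9.8) = 0.7926;  x_3 ← (1−ω)·1.6000 + ω·0.7926 = 0.9541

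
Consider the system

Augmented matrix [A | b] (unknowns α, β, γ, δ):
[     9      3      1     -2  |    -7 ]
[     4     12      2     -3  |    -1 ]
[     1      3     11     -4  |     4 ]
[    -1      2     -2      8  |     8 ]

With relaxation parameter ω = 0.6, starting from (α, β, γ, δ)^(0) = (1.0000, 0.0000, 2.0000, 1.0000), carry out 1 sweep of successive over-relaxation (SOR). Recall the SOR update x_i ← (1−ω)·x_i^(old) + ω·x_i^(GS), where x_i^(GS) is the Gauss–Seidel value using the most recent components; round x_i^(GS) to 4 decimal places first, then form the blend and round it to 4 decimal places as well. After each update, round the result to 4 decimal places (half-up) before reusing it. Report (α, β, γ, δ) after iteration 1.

(-0.0667, -0.0866, 1.2542, 1.1961)

Iteration 1:
  α: GS value = (-7 - (3)·0.0000 - (1)·2.0000 - (-2)·1.0000) / (9) = -0.7778;  α ← (1−ω)·1.0000 + ω·-0.7778 = -0.0667
  β: GS value = (-1 - (4)·-0.0667 - (2)·2.0000 - (-3)·1.0000) / (12) = -0.1444;  β ← (1−ω)·0.0000 + ω·-0.1444 = -0.0866
  γ: GS value = (4 - (1)·-0.0667 - (3)·-0.0866 - (-4)·1.0000) / (11) = 0.7570;  γ ← (1−ω)·2.0000 + ω·0.7570 = 1.2542
  δ: GS value = (8 - (-1)·-0.0667 - (2)·-0.0866 - (-2)·1.2542) / (8) = 1.3269;  δ ← (1−ω)·1.0000 + ω·1.3269 = 1.1961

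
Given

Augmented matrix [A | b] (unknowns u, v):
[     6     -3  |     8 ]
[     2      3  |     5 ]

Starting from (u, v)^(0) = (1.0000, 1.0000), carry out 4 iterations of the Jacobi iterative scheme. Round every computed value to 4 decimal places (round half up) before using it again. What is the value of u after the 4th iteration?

1.5556

Iteration 1:
  u = (8 - (-3)·1.0000) / (6) = 1.8333
  v = (5 - (2)·1.0000) / (3) = 1.0000
Iteration 2:
  u = (8 - (-3)·1.0000) / (6) = 1.8333
  v = (5 - (2)·1.8333) / (3) = 0.4445
Iteration 3:
  u = (8 - (-3)·0.4445) / (6) = 1.5556
  v = (5 - (2)·1.8333) / (3) = 0.4445
Iteration 4:
  u = (8 - (-3)·0.4445) / (6) = 1.5556
  v = (5 - (2)·1.5556) / (3) = 0.6296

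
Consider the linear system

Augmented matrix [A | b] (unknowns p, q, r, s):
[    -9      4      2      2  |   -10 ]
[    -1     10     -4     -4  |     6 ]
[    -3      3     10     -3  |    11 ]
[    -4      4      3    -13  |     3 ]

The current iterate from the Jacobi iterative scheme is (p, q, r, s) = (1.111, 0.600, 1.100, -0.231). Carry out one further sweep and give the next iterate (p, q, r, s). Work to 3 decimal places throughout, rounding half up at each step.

One sweep:
  p = (-10 - (4)·0.600 - (2)·1.100 - (2)·-0.231) / (-9) = 1.571
  q = (6 - (-1)·1.111 - (-4)·1.100 - (-4)·-0.231) / (10) = 1.059
  r = (11 - (-3)·1.111 - (3)·0.600 - (-3)·-0.231) / (10) = 1.184
  s = (3 - (-4)·1.111 - (4)·0.600 - (3)·1.100) / (-13) = -0.134

(1.571, 1.059, 1.184, -0.134)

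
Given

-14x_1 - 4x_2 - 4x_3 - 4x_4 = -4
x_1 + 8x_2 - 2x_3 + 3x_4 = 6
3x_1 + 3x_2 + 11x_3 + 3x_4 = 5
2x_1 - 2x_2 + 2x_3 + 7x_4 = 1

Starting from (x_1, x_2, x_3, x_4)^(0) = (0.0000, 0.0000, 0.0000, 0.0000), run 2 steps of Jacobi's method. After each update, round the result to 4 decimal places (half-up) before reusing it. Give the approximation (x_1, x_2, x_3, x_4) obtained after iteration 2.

(-0.0993, 0.7743, 0.1331, 0.1457)

Iteration 1:
  x_1 = (-4 - (-4)·0.0000 - (-4)·0.0000 - (-4)·0.0000) / (-14) = 0.2857
  x_2 = (6 - (1)·0.0000 - (-2)·0.0000 - (3)·0.0000) / (8) = 0.7500
  x_3 = (5 - (3)·0.0000 - (3)·0.0000 - (3)·0.0000) / (11) = 0.4545
  x_4 = (1 - (2)·0.0000 - (-2)·0.0000 - (2)·0.0000) / (7) = 0.1429
Iteration 2:
  x_1 = (-4 - (-4)·0.7500 - (-4)·0.4545 - (-4)·0.1429) / (-14) = -0.0993
  x_2 = (6 - (1)·0.2857 - (-2)·0.4545 - (3)·0.1429) / (8) = 0.7743
  x_3 = (5 - (3)·0.2857 - (3)·0.7500 - (3)·0.1429) / (11) = 0.1331
  x_4 = (1 - (2)·0.2857 - (-2)·0.7500 - (2)·0.4545) / (7) = 0.1457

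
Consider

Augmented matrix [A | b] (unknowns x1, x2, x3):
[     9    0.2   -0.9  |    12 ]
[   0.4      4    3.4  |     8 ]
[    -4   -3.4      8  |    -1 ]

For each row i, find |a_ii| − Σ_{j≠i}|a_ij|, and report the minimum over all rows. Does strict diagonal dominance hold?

0.2

row 1: |9| − (0.2+0.9) = 7.9
row 2: |4| − (0.4+3.4) = 0.2
row 3: |8| − (4+3.4) = 0.6
minimum over rows = 0.2 → strictly diagonally dominant (convergence guaranteed)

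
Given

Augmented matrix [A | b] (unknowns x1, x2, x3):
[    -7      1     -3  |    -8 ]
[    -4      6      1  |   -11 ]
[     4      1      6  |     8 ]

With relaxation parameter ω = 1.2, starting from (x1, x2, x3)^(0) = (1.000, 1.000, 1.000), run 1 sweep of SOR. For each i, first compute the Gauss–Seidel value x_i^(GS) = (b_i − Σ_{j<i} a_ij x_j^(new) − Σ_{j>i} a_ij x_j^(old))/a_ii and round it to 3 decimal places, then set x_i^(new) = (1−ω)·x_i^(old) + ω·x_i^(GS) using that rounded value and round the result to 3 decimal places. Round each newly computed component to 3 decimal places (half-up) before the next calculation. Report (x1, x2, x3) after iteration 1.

(0.828, -1.938, 1.125)

Iteration 1:
  x1: GS value = (-8 - (1)·1.000 - (-3)·1.000) / (-7) = 0.857;  x1 ← (1−ω)·1.000 + ω·0.857 = 0.828
  x2: GS value = (-11 - (-4)·0.828 - (1)·1.000) / (6) = -1.448;  x2 ← (1−ω)·1.000 + ω·-1.448 = -1.938
  x3: GS value = (8 - (4)·0.828 - (1)·-1.938) / (6) = 1.104;  x3 ← (1−ω)·1.000 + ω·1.104 = 1.125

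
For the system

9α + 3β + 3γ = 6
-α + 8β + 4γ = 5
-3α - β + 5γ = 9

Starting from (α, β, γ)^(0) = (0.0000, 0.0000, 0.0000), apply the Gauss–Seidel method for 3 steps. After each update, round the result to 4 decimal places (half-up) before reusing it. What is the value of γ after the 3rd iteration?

2.0106

Iteration 1:
  α = (6 - (3)·0.0000 - (3)·0.0000) / (9) = 0.6667
  β = (5 - (-1)·0.6667 - (4)·0.0000) / (8) = 0.7083
  γ = (9 - (-3)·0.6667 - (-1)·0.7083) / (5) = 2.3417
Iteration 2:
  α = (6 - (3)·0.7083 - (3)·2.3417) / (9) = -0.3500
  β = (5 - (-1)·-0.3500 - (4)·2.3417) / (8) = -0.5896
  γ = (9 - (-3)·-0.3500 - (-1)·-0.5896) / (5) = 1.4721
Iteration 3:
  α = (6 - (3)·-0.5896 - (3)·1.4721) / (9) = 0.3725
  β = (5 - (-1)·0.3725 - (4)·1.4721) / (8) = -0.0645
  γ = (9 - (-3)·0.3725 - (-1)·-0.0645) / (5) = 2.0106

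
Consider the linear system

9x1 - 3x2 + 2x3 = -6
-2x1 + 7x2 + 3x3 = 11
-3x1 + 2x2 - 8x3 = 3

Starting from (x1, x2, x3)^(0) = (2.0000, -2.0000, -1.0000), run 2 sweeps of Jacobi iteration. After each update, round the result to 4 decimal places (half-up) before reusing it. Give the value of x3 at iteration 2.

Iteration 1:
  x1 = (-6 - (-3)·-2.0000 - (2)·-1.0000) / (9) = -1.1111
  x2 = (11 - (-2)·2.0000 - (3)·-1.0000) / (7) = 2.5714
  x3 = (3 - (-3)·2.0000 - (2)·-2.0000) / (-8) = -1.6250
Iteration 2:
  x1 = (-6 - (-3)·2.5714 - (2)·-1.6250) / (9) = 0.5516
  x2 = (11 - (-2)·-1.1111 - (3)·-1.6250) / (7) = 1.9504
  x3 = (3 - (-3)·-1.1111 - (2)·2.5714) / (-8) = 0.6845

0.6845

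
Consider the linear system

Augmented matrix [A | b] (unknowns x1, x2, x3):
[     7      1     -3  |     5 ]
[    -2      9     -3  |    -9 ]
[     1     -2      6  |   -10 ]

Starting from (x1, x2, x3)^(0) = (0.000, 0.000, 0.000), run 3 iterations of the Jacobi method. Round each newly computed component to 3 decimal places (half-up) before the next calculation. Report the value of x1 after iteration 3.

Iteration 1:
  x1 = (5 - (1)·0.000 - (-3)·0.000) / (7) = 0.714
  x2 = (-9 - (-2)·0.000 - (-3)·0.000) / (9) = -1.000
  x3 = (-10 - (1)·0.000 - (-2)·0.000) / (6) = -1.667
Iteration 2:
  x1 = (5 - (1)·-1.000 - (-3)·-1.667) / (7) = 0.143
  x2 = (-9 - (-2)·0.714 - (-3)·-1.667) / (9) = -1.397
  x3 = (-10 - (1)·0.714 - (-2)·-1.000) / (6) = -2.119
Iteration 3:
  x1 = (5 - (1)·-1.397 - (-3)·-2.119) / (7) = 0.006
  x2 = (-9 - (-2)·0.143 - (-3)·-2.119) / (9) = -1.675
  x3 = (-10 - (1)·0.143 - (-2)·-1.397) / (6) = -2.156

0.006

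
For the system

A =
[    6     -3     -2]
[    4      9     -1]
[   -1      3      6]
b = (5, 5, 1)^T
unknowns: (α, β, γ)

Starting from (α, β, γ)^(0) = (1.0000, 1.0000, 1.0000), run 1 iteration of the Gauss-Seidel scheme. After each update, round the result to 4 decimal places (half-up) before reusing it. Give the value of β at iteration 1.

-0.0741

Iteration 1:
  α = (5 - (-3)·1.0000 - (-2)·1.0000) / (6) = 1.6667
  β = (5 - (4)·1.6667 - (-1)·1.0000) / (9) = -0.0741
  γ = (1 - (-1)·1.6667 - (3)·-0.0741) / (6) = 0.4815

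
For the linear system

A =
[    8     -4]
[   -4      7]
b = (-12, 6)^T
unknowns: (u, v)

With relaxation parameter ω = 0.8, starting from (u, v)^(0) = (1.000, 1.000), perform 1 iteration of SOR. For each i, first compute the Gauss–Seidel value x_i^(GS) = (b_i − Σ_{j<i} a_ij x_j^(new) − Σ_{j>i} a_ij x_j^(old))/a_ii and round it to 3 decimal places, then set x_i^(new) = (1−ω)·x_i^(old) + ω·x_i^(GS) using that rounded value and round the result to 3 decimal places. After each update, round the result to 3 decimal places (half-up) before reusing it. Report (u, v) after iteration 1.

(-0.600, 0.611)

Iteration 1:
  u: GS value = (-12 - (-4)·1.000) / (8) = -1.000;  u ← (1−ω)·1.000 + ω·-1.000 = -0.600
  v: GS value = (6 - (-4)·-0.600) / (7) = 0.514;  v ← (1−ω)·1.000 + ω·0.514 = 0.611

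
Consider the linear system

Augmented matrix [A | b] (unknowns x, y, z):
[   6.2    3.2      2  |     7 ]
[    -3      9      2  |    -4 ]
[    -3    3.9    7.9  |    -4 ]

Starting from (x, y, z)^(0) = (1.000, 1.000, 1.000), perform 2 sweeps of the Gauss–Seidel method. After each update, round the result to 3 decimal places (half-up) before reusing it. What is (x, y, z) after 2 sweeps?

Iteration 1:
  x = (7 - (3.2)·1.000 - (2)·1.000) / (6.2) = 0.290
  y = (-4 - (-3)·0.290 - (2)·1.000) / (9) = -0.570
  z = (-4 - (-3)·0.290 - (3.9)·-0.570) / (7.9) = -0.115
Iteration 2:
  x = (7 - (3.2)·-0.570 - (2)·-0.115) / (6.2) = 1.460
  y = (-4 - (-3)·1.460 - (2)·-0.115) / (9) = 0.068
  z = (-4 - (-3)·1.460 - (3.9)·0.068) / (7.9) = 0.015

(1.460, 0.068, 0.015)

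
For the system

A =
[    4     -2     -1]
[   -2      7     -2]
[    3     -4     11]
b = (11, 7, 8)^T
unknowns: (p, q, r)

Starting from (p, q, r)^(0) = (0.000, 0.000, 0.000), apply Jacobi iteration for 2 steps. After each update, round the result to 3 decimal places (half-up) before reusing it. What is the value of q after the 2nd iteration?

Iteration 1:
  p = (11 - (-2)·0.000 - (-1)·0.000) / (4) = 2.750
  q = (7 - (-2)·0.000 - (-2)·0.000) / (7) = 1.000
  r = (8 - (3)·0.000 - (-4)·0.000) / (11) = 0.727
Iteration 2:
  p = (11 - (-2)·1.000 - (-1)·0.727) / (4) = 3.432
  q = (7 - (-2)·2.750 - (-2)·0.727) / (7) = 1.993
  r = (8 - (3)·2.750 - (-4)·1.000) / (11) = 0.341

1.993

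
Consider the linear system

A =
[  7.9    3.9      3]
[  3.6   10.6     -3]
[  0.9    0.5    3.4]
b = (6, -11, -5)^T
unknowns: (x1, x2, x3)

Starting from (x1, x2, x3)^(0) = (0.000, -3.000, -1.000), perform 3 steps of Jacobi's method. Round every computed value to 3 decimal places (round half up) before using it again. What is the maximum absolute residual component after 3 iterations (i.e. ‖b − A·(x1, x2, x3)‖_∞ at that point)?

1.840

Iteration 1:
  x1 = (6 - (3.9)·-3.000 - (3)·-1.000) / (7.9) = 2.620
  x2 = (-11 - (3.6)·0.000 - (-3)·-1.000) / (10.6) = -1.321
  x3 = (-5 - (0.9)·0.000 - (0.5)·-3.000) / (3.4) = -1.029
Iteration 2:
  x1 = (6 - (3.9)·-1.321 - (3)·-1.029) / (7.9) = 1.802
  x2 = (-11 - (3.6)·2.620 - (-3)·-1.029) / (10.6) = -2.219
  x3 = (-5 - (0.9)·2.620 - (0.5)·-1.321) / (3.4) = -1.970
Iteration 3:
  x1 = (6 - (3.9)·-2.219 - (3)·-1.970) / (7.9) = 2.603
  x2 = (-11 - (3.6)·1.802 - (-3)·-1.970) / (10.6) = -2.207
  x3 = (-5 - (0.9)·1.802 - (0.5)·-2.219) / (3.4) = -1.621
Residual b − A·x = (-1.093, -1.840, -0.728); ∞-norm = 1.840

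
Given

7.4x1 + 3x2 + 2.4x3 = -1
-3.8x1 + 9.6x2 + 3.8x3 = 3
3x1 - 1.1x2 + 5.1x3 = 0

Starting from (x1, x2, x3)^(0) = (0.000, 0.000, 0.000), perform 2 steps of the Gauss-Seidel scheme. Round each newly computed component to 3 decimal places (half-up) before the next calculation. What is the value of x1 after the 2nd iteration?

Iteration 1:
  x1 = (-1 - (3)·0.000 - (2.4)·0.000) / (7.4) = -0.135
  x2 = (3 - (-3.8)·-0.135 - (3.8)·0.000) / (9.6) = 0.259
  x3 = (0 - (3)·-0.135 - (-1.1)·0.259) / (5.1) = 0.135
Iteration 2:
  x1 = (-1 - (3)·0.259 - (2.4)·0.135) / (7.4) = -0.284
  x2 = (3 - (-3.8)·-0.284 - (3.8)·0.135) / (9.6) = 0.147
  x3 = (0 - (3)·-0.284 - (-1.1)·0.147) / (5.1) = 0.199

-0.284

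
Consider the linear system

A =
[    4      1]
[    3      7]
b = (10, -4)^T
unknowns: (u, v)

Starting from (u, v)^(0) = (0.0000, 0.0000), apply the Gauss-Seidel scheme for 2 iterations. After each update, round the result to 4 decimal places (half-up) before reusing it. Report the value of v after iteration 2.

-1.8189

Iteration 1:
  u = (10 - (1)·0.0000) / (4) = 2.5000
  v = (-4 - (3)·2.5000) / (7) = -1.6429
Iteration 2:
  u = (10 - (1)·-1.6429) / (4) = 2.9107
  v = (-4 - (3)·2.9107) / (7) = -1.8189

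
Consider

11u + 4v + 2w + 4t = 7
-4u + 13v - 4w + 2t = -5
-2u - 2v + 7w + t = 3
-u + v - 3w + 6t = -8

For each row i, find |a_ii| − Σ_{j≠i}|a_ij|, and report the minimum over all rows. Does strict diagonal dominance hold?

1

row 1: |11| − (4+2+4) = 1
row 2: |13| − (4+4+2) = 3
row 3: |7| − (2+2+1) = 2
row 4: |6| − (1+1+3) = 1
minimum over rows = 1 → strictly diagonally dominant (convergence guaranteed)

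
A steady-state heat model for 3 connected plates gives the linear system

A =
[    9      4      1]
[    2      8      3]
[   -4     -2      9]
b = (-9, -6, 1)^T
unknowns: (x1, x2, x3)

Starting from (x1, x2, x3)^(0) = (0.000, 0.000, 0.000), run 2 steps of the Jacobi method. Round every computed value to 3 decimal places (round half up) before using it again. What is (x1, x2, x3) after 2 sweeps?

Iteration 1:
  x1 = (-9 - (4)·0.000 - (1)·0.000) / (9) = -1.000
  x2 = (-6 - (2)·0.000 - (3)·0.000) / (8) = -0.750
  x3 = (1 - (-4)·0.000 - (-2)·0.000) / (9) = 0.111
Iteration 2:
  x1 = (-9 - (4)·-0.750 - (1)·0.111) / (9) = -0.679
  x2 = (-6 - (2)·-1.000 - (3)·0.111) / (8) = -0.542
  x3 = (1 - (-4)·-1.000 - (-2)·-0.750) / (9) = -0.500

(-0.679, -0.542, -0.500)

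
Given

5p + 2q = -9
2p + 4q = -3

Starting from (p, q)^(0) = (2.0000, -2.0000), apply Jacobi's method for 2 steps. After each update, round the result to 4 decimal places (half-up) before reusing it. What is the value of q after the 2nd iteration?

-0.2500

Iteration 1:
  p = (-9 - (2)·-2.0000) / (5) = -1.0000
  q = (-3 - (2)·2.0000) / (4) = -1.7500
Iteration 2:
  p = (-9 - (2)·-1.7500) / (5) = -1.1000
  q = (-3 - (2)·-1.0000) / (4) = -0.2500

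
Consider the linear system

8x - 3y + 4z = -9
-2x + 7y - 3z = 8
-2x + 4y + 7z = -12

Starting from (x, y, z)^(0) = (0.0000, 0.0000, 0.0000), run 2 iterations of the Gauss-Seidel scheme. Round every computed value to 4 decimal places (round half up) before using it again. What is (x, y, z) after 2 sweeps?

(0.4356, 0.1937, -1.7005)

Iteration 1:
  x = (-9 - (-3)·0.0000 - (4)·0.0000) / (8) = -1.1250
  y = (8 - (-2)·-1.1250 - (-3)·0.0000) / (7) = 0.8214
  z = (-12 - (-2)·-1.1250 - (4)·0.8214) / (7) = -2.5051
Iteration 2:
  x = (-9 - (-3)·0.8214 - (4)·-2.5051) / (8) = 0.4356
  y = (8 - (-2)·0.4356 - (-3)·-2.5051) / (7) = 0.1937
  z = (-12 - (-2)·0.4356 - (4)·0.1937) / (7) = -1.7005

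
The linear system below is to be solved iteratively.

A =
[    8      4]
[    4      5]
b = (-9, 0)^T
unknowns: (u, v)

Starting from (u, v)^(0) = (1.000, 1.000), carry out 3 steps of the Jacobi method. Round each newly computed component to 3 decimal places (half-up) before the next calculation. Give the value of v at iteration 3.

0.580

Iteration 1:
  u = (-9 - (4)·1.000) / (8) = -1.625
  v = (0 - (4)·1.000) / (5) = -0.800
Iteration 2:
  u = (-9 - (4)·-0.800) / (8) = -0.725
  v = (0 - (4)·-1.625) / (5) = 1.300
Iteration 3:
  u = (-9 - (4)·1.300) / (8) = -1.775
  v = (0 - (4)·-0.725) / (5) = 0.580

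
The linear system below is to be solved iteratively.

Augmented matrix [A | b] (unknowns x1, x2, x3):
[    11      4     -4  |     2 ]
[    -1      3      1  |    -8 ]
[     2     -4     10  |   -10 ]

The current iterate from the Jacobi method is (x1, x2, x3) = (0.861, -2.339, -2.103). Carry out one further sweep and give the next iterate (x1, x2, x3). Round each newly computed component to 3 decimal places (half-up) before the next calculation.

One sweep:
  x1 = (2 - (4)·-2.339 - (-4)·-2.103) / (11) = 0.268
  x2 = (-8 - (-1)·0.861 - (1)·-2.103) / (3) = -1.679
  x3 = (-10 - (2)·0.861 - (-4)·-2.339) / (10) = -2.108

(0.268, -1.679, -2.108)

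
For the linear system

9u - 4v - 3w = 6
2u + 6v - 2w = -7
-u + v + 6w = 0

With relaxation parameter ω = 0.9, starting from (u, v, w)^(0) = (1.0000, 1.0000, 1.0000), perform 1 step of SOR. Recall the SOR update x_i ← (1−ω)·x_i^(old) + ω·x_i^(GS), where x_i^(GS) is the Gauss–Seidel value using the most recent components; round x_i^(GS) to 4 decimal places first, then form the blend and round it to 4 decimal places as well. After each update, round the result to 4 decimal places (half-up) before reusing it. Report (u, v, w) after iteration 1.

Iteration 1:
  u: GS value = (6 - (-4)·1.0000 - (-3)·1.0000) / (9) = 1.4444;  u ← (1−ω)·1.0000 + ω·1.4444 = 1.4000
  v: GS value = (-7 - (2)·1.4000 - (-2)·1.0000) / (6) = -1.3000;  v ← (1−ω)·1.0000 + ω·-1.3000 = -1.0700
  w: GS value = (0 - (-1)·1.4000 - (1)·-1.0700) / (6) = 0.4117;  w ← (1−ω)·1.0000 + ω·0.4117 = 0.4705

(1.4000, -1.0700, 0.4705)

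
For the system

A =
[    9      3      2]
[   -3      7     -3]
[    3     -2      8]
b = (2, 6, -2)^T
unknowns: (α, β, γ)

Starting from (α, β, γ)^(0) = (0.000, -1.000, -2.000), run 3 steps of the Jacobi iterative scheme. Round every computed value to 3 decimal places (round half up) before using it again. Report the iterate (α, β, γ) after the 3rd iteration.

Iteration 1:
  α = (2 - (3)·-1.000 - (2)·-2.000) / (9) = 1.000
  β = (6 - (-3)·0.000 - (-3)·-2.000) / (7) = 0.000
  γ = (-2 - (3)·0.000 - (-2)·-1.000) / (8) = -0.500
Iteration 2:
  α = (2 - (3)·0.000 - (2)·-0.500) / (9) = 0.333
  β = (6 - (-3)·1.000 - (-3)·-0.500) / (7) = 1.071
  γ = (-2 - (3)·1.000 - (-2)·0.000) / (8) = -0.625
Iteration 3:
  α = (2 - (3)·1.071 - (2)·-0.625) / (9) = 0.004
  β = (6 - (-3)·0.333 - (-3)·-0.625) / (7) = 0.732
  γ = (-2 - (3)·0.333 - (-2)·1.071) / (8) = -0.107

(0.004, 0.732, -0.107)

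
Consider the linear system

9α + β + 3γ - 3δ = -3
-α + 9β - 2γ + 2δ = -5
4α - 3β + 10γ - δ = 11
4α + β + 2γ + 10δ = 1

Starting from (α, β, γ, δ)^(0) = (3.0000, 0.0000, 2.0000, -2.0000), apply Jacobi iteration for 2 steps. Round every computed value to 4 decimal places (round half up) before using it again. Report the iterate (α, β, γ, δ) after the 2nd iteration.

(-0.8074, -0.4741, 1.8167, 0.7600)

Iteration 1:
  α = (-3 - (1)·0.0000 - (3)·2.0000 - (-3)·-2.0000) / (9) = -1.6667
  β = (-5 - (-1)·3.0000 - (-2)·2.0000 - (2)·-2.0000) / (9) = 0.6667
  γ = (11 - (4)·3.0000 - (-3)·0.0000 - (-1)·-2.0000) / (10) = -0.3000
  δ = (1 - (4)·3.0000 - (1)·0.0000 - (2)·2.0000) / (10) = -1.5000
Iteration 2:
  α = (-3 - (1)·0.6667 - (3)·-0.3000 - (-3)·-1.5000) / (9) = -0.8074
  β = (-5 - (-1)·-1.6667 - (-2)·-0.3000 - (2)·-1.5000) / (9) = -0.4741
  γ = (11 - (4)·-1.6667 - (-3)·0.6667 - (-1)·-1.5000) / (10) = 1.8167
  δ = (1 - (4)·-1.6667 - (1)·0.6667 - (2)·-0.3000) / (10) = 0.7600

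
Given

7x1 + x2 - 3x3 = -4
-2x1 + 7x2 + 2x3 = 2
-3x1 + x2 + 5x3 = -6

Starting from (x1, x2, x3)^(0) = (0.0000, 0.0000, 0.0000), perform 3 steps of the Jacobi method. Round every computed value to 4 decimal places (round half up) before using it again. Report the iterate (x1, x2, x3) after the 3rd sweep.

Iteration 1:
  x1 = (-4 - (1)·0.0000 - (-3)·0.0000) / (7) = -0.5714
  x2 = (2 - (-2)·0.0000 - (2)·0.0000) / (7) = 0.2857
  x3 = (-6 - (-3)·0.0000 - (1)·0.0000) / (5) = -1.2000
Iteration 2:
  x1 = (-4 - (1)·0.2857 - (-3)·-1.2000) / (7) = -1.1265
  x2 = (2 - (-2)·-0.5714 - (2)·-1.2000) / (7) = 0.4653
  x3 = (-6 - (-3)·-0.5714 - (1)·0.2857) / (5) = -1.6000
Iteration 3:
  x1 = (-4 - (1)·0.4653 - (-3)·-1.6000) / (7) = -1.3236
  x2 = (2 - (-2)·-1.1265 - (2)·-1.6000) / (7) = 0.4210
  x3 = (-6 - (-3)·-1.1265 - (1)·0.4653) / (5) = -1.9690

(-1.3236, 0.4210, -1.9690)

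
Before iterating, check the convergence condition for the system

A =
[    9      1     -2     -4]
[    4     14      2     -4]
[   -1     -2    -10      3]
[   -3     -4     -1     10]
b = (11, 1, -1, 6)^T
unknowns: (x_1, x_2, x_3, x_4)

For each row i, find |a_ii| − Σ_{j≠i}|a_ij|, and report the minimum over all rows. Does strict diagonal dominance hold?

row 1: |9| − (1+2+4) = 2
row 2: |14| − (4+2+4) = 4
row 3: |-10| − (1+2+3) = 4
row 4: |10| − (3+4+1) = 2
minimum over rows = 2 → strictly diagonally dominant (convergence guaranteed)

2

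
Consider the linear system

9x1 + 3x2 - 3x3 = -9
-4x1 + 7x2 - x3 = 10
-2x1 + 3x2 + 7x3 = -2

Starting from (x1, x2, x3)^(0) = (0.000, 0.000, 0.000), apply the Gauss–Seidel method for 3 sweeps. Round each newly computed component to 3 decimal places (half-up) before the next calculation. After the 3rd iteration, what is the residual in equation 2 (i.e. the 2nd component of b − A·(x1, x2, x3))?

Iteration 1:
  x1 = (-9 - (3)·0.000 - (-3)·0.000) / (9) = -1.000
  x2 = (10 - (-4)·-1.000 - (-1)·0.000) / (7) = 0.857
  x3 = (-2 - (-2)·-1.000 - (3)·0.857) / (7) = -0.939
Iteration 2:
  x1 = (-9 - (3)·0.857 - (-3)·-0.939) / (9) = -1.599
  x2 = (10 - (-4)·-1.599 - (-1)·-0.939) / (7) = 0.381
  x3 = (-2 - (-2)·-1.599 - (3)·0.381) / (7) = -0.906
Iteration 3:
  x1 = (-9 - (3)·0.381 - (-3)·-0.906) / (9) = -1.429
  x2 = (10 - (-4)·-1.429 - (-1)·-0.906) / (7) = 0.483
  x3 = (-2 - (-2)·-1.429 - (3)·0.483) / (7) = -0.901
Residual b − A·x = (-0.291, 0.002, 0.000)

0.002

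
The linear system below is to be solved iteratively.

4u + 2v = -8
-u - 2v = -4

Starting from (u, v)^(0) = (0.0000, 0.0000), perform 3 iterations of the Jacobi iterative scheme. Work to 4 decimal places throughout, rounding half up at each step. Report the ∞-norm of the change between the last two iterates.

Iteration 1:
  u = (-8 - (2)·0.0000) / (4) = -2.0000
  v = (-4 - (-1)·0.0000) / (-2) = 2.0000
Iteration 2:
  u = (-8 - (2)·2.0000) / (4) = -3.0000
  v = (-4 - (-1)·-2.0000) / (-2) = 3.0000
Iteration 3:
  u = (-8 - (2)·3.0000) / (4) = -3.5000
  v = (-4 - (-1)·-3.0000) / (-2) = 3.5000
Change: (-0.5000, 0.5000) → max |·| = 0.5000

0.5000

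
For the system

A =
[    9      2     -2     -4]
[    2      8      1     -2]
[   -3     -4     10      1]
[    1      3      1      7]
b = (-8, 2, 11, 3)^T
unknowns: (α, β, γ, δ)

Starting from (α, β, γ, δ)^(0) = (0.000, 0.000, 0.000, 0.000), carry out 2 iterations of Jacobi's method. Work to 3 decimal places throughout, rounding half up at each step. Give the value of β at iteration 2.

Iteration 1:
  α = (-8 - (2)·0.000 - (-2)·0.000 - (-4)·0.000) / (9) = -0.889
  β = (2 - (2)·0.000 - (1)·0.000 - (-2)·0.000) / (8) = 0.250
  γ = (11 - (-3)·0.000 - (-4)·0.000 - (1)·0.000) / (10) = 1.100
  δ = (3 - (1)·0.000 - (3)·0.000 - (1)·0.000) / (7) = 0.429
Iteration 2:
  α = (-8 - (2)·0.250 - (-2)·1.100 - (-4)·0.429) / (9) = -0.509
  β = (2 - (2)·-0.889 - (1)·1.100 - (-2)·0.429) / (8) = 0.442
  γ = (11 - (-3)·-0.889 - (-4)·0.250 - (1)·0.429) / (10) = 0.890
  δ = (3 - (1)·-0.889 - (3)·0.250 - (1)·1.100) / (7) = 0.291

0.442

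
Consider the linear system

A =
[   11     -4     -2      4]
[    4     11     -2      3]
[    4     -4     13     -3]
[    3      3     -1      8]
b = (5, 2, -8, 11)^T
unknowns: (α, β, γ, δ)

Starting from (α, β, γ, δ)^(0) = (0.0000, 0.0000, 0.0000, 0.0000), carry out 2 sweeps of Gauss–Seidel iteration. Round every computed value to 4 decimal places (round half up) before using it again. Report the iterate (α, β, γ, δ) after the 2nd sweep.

Iteration 1:
  α = (5 - (-4)·0.0000 - (-2)·0.0000 - (4)·0.0000) / (11) = 0.4545
  β = (2 - (4)·0.4545 - (-2)·0.0000 - (3)·0.0000) / (11) = 0.0165
  γ = (-8 - (4)·0.4545 - (-4)·0.0165 - (-3)·0.0000) / (13) = -0.7502
  δ = (11 - (3)·0.4545 - (3)·0.0165 - (-1)·-0.7502) / (8) = 1.1046
Iteration 2:
  α = (5 - (-4)·0.0165 - (-2)·-0.7502 - (4)·1.1046) / (11) = -0.0775
  β = (2 - (4)·-0.0775 - (-2)·-0.7502 - (3)·1.1046) / (11) = -0.2277
  γ = (-8 - (4)·-0.0775 - (-4)·-0.2277 - (-3)·1.1046) / (13) = -0.4067
  δ = (11 - (3)·-0.0775 - (3)·-0.2277 - (-1)·-0.4067) / (8) = 1.4386

(-0.0775, -0.2277, -0.4067, 1.4386)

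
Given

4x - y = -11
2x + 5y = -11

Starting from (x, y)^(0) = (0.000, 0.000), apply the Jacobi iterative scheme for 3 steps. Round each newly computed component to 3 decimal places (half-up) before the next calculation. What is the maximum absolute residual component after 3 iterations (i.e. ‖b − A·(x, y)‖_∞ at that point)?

0.550

Iteration 1:
  x = (-11 - (-1)·0.000) / (4) = -2.750
  y = (-11 - (2)·0.000) / (5) = -2.200
Iteration 2:
  x = (-11 - (-1)·-2.200) / (4) = -3.300
  y = (-11 - (2)·-2.750) / (5) = -1.100
Iteration 3:
  x = (-11 - (-1)·-1.100) / (4) = -3.025
  y = (-11 - (2)·-3.300) / (5) = -0.880
Residual b − A·x = (0.220, -0.550); ∞-norm = 0.550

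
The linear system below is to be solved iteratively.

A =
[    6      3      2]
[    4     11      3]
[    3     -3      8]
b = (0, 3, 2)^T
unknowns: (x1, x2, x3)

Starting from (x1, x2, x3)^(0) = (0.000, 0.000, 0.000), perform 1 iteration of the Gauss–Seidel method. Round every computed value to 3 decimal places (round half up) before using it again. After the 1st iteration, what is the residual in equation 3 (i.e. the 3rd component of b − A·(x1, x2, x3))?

Iteration 1:
  x1 = (0 - (3)·0.000 - (2)·0.000) / (6) = 0.000
  x2 = (3 - (4)·0.000 - (3)·0.000) / (11) = 0.273
  x3 = (2 - (3)·0.000 - (-3)·0.273) / (8) = 0.352
Residual b − A·x = (-1.523, -1.059, 0.003)

0.003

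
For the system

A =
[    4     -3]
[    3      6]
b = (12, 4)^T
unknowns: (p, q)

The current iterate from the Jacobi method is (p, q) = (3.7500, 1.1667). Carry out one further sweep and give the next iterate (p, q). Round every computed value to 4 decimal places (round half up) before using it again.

One sweep:
  p = (12 - (-3)·1.1667) / (4) = 3.8750
  q = (4 - (3)·3.7500) / (6) = -1.2083

(3.8750, -1.2083)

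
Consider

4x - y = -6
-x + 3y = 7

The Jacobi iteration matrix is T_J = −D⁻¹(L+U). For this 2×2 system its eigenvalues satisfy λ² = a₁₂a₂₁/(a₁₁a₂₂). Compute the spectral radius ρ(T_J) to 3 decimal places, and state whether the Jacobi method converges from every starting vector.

0.289

a₁₂a₂₁/(a₁₁a₂₂) = (-1)·(-1) / ((4)·(3)) = 0.083333
ρ = √|0.083333| = √0.083333 = 0.289
ρ < 1, so Jacobi converges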